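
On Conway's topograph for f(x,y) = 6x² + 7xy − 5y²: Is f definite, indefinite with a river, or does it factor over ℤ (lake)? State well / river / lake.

D = b²−4ac = 7² − 4·6·(-5) = 169
D = 13² is a perfect square ⇒ form factors over ℤ ⇒ lakes

lake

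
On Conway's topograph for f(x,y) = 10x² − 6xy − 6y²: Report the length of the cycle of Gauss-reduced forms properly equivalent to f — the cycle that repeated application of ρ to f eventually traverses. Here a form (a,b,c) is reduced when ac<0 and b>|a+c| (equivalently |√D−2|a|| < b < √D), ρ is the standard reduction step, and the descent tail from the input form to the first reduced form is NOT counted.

D = 276, ⌊√D⌋ = 16
descent: ρ → (-6,6,10)  [lands on river]
river: ρ → (10,14,-2)
river: ρ → (-2,14,10)
river: ρ → (10,6,-6)
ρ-cycle length = 4 (tail of 1 descent step not counted)

4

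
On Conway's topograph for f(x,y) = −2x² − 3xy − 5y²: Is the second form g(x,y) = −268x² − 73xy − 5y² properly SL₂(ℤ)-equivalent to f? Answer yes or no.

D₁ = -31, D₂ = -31
f is negative-definite; reduce −f:
−f: translate: b→-1 (≡3 mod 4), so (2,3,5)→(2,-1,4)
−f: reduced (well bottom): (2,-1,4) with a≤c, −a<b≤a
flip sign back: reduced form of f is (-2,1,-4)
g is negative-definite; reduce −g:
−g: flip: (268,73,5)→(5,-73,268)
−g: translate: b→-3 (≡-73 mod 10), so (5,-73,268)→(5,-3,2)
−g: flip: (5,-3,2)→(2,3,5)
−g: translate: b→-1 (≡3 mod 4), so (2,3,5)→(2,-1,4)
−g: reduced (well bottom): (2,-1,4) with a≤c, −a<b≤a
flip sign back: reduced form of g is (-2,1,-4)
reduced forms (-2, 1, -4) vs (-2, 1, -4) ⇒ equivalent

yes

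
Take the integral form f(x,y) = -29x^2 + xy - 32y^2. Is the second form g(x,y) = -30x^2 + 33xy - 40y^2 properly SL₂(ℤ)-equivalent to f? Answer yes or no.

D₁ = -3711, D₂ = -3711
f is negative-definite; reduce −f:
−f: reduced (well bottom): (29,-1,32) with a≤c, −a<b≤a
flip sign back: reduced form of f is (-29,1,-32)
g is negative-definite; reduce −g:
−g: translate: b→27 (≡-33 mod 60), so (30,-33,40)→(30,27,37)
−g: reduced (well bottom): (30,27,37) with a≤c, −a<b≤a
flip sign back: reduced form of g is (-30,-27,-37)
reduced forms (-29, 1, -32) vs (-30, -27, -37) ⇒ inequivalent

no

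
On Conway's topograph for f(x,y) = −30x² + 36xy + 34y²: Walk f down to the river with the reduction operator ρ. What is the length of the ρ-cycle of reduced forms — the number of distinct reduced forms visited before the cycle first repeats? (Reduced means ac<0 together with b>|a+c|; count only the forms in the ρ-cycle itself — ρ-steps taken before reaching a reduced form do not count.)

D = 5376, ⌊√D⌋ = 73
river: ρ → (34,32,-32)
river: ρ → (-32,32,34)
river: ρ → (34,36,-30)
river: ρ → (-30,24,40)
river: ρ → (40,56,-14)
river: ρ → (-14,56,40)
river: ρ → (40,24,-30)
river: ρ → (-30,36,34)
ρ-cycle length = 8 (tail of 0 descent steps not counted)

8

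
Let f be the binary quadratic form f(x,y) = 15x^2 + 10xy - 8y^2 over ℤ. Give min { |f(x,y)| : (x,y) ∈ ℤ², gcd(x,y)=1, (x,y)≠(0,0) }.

river: ρ → (-8,22,3)
river: ρ → (3,20,-15)
river: ρ → (-15,10,8)
river: ρ → (8,22,-3)
river: ρ → (-3,20,15)
river: ρ → (15,10,-8)
closes: descent 0, river 6
min |a| on river = 3

3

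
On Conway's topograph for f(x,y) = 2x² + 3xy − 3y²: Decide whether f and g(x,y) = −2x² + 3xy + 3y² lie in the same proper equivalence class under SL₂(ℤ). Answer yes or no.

D₁ = 33, D₂ = 33
river cycle of f (length 4): (-3, 3, 2), (2, 5, -1), (-1, 5, 2), (2, 3, -3)
river cycle of g (length 4): (3, 3, -2), (-2, 5, 1), (1, 5, -2), (-2, 3, 3)
cycles differ ⇒ inequivalent

no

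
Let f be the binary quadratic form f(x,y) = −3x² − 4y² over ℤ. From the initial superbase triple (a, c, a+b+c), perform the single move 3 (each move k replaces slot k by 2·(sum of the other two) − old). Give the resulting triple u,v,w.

start (-3,-4,-7) = (f(1,0),f(0,1),f(1,1))
replace slot 3: 2·((-3)+(-4)) − (-7) = -7 → (-3,-4,-7)

-3,-4,-7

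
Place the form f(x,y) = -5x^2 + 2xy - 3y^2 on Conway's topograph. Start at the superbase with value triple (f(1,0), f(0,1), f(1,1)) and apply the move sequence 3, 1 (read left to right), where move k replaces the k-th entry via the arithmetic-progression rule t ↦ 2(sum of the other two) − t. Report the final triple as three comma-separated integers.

start (-5,-3,-6) = (f(1,0),f(0,1),f(1,1))
replace slot 3: 2·((-5)+(-3)) − (-6) = -10 → (-5,-3,-10)
replace slot 1: 2·((-3)+(-10)) − (-5) = -21 → (-21,-3,-10)

-21,-3,-10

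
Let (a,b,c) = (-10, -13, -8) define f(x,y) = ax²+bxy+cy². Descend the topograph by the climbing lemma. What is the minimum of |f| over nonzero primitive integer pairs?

translate: b→-7 (≡13 mod 20), so (10,13,8)→(10,-7,5)
flip: (10,-7,5)→(5,7,10)
translate: b→-3 (≡7 mod 10), so (5,7,10)→(5,-3,8)
reduced (well bottom): (5,-3,8) with a≤c, −a<b≤a
well minimum |f| = |-5| = 5 (negative-definite)

5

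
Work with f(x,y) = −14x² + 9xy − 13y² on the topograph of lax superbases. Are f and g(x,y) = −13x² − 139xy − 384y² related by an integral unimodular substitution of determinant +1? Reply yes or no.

D₁ = -647, D₂ = -647
f is negative-definite; reduce −f:
−f: flip: (14,-9,13)→(13,9,14)
−f: reduced (well bottom): (13,9,14) with a≤c, −a<b≤a
flip sign back: reduced form of f is (-13,-9,-14)
g is negative-definite; reduce −g:
−g: translate: b→9 (≡139 mod 26), so (13,139,384)→(13,9,14)
−g: reduced (well bottom): (13,9,14) with a≤c, −a<b≤a
flip sign back: reduced form of g is (-13,-9,-14)
reduced forms (-13, -9, -14) vs (-13, -9, -14) ⇒ equivalent

yes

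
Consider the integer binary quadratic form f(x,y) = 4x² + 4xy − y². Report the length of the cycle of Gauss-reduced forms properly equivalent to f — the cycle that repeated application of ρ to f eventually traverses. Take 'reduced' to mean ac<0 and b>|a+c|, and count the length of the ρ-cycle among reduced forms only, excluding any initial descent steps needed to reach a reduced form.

D = 32, ⌊√D⌋ = 5
river: ρ → (-1,4,4)
river: ρ → (4,4,-1)
ρ-cycle length = 2 (tail of 0 descent steps not counted)

2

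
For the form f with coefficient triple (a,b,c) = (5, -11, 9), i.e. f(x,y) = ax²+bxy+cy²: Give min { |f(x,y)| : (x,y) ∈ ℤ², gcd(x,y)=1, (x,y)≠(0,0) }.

translate: b→-1 (≡-11 mod 10), so (5,-11,9)→(5,-1,3)
flip: (5,-1,3)→(3,1,5)
reduced (well bottom): (3,1,5) with a≤c, −a<b≤a
well minimum = a = 3

3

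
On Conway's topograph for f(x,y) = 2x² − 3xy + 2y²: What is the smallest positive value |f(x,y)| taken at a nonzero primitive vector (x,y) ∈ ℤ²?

translate: b→1 (≡-3 mod 4), so (2,-3,2)→(2,1,1)
flip: (2,1,1)→(1,-1,2)
translate: b→1 (≡-1 mod 2), so (1,-1,2)→(1,1,2)
reduced (well bottom): (1,1,2) with a≤c, −a<b≤a
well minimum = a = 1

1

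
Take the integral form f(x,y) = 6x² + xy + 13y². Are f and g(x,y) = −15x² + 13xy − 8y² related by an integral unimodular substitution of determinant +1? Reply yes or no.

D₁ = -311, D₂ = -311
f: reduced (well bottom): (6,1,13) with a≤c, −a<b≤a
g is negative-definite; reduce −g:
−g: flip: (15,-13,8)→(8,13,15)
−g: translate: b→-3 (≡13 mod 16), so (8,13,15)→(8,-3,10)
−g: reduced (well bottom): (8,-3,10) with a≤c, −a<b≤a
flip sign back: reduced form of g is (-8,3,-10)
reduced forms (6, 1, 13) vs (-8, 3, -10) ⇒ inequivalent

no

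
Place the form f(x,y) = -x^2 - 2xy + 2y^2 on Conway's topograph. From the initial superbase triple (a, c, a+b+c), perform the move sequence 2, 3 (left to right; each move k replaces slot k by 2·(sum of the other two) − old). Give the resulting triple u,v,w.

start (-1,2,-1) = (f(1,0),f(0,1),f(1,1))
replace slot 2: 2·((-1)+(-1)) − 2 = -6 → (-1,-6,-1)
replace slot 3: 2·((-1)+(-6)) − (-1) = -13 → (-1,-6,-13)

-1,-6,-13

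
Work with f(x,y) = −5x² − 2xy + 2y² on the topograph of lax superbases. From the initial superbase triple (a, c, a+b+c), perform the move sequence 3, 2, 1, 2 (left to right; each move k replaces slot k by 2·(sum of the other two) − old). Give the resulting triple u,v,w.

start (-5,2,-5) = (f(1,0),f(0,1),f(1,1))
replace slot 3: 2·((-5)+2) − (-5) = -1 → (-5,2,-1)
replace slot 2: 2·((-5)+(-1)) − 2 = -14 → (-5,-14,-1)
replace slot 1: 2·((-14)+(-1)) − (-5) = -25 → (-25,-14,-1)
replace slot 2: 2·((-25)+(-1)) − (-14) = -38 → (-25,-38,-1)

-25,-38,-1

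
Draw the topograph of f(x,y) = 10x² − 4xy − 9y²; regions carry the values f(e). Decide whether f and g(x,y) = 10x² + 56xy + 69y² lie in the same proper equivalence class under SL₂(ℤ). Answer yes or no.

D₁ = 376, D₂ = 376
river cycle of f (length 16): (-9, 4, 10), (10, 16, -3), (-3, 14, 15), (15, 16, -2), (-2, 16, 15), (15, 14, -3), (-3, 16, 10), (10, 4, -9), (-9, 14, 5), (5, 16, -6), … (6 more)
river cycle of g (length 16): (10, 16, -3), (-3, 14, 15), (15, 16, -2), (-2, 16, 15), (15, 14, -3), (-3, 16, 10), (10, 4, -9), (-9, 14, 5), (5, 16, -6), (-6, 8, 13), … (6 more)
cycles coincide ⇒ equivalent

yes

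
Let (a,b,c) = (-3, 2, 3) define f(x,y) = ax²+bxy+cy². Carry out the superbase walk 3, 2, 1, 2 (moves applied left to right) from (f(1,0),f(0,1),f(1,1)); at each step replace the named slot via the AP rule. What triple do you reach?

start (-3,3,2) = (f(1,0),f(0,1),f(1,1))
replace slot 3: 2·((-3)+3) − 2 = -2 → (-3,3,-2)
replace slot 2: 2·((-3)+(-2)) − 3 = -13 → (-3,-13,-2)
replace slot 1: 2·((-13)+(-2)) − (-3) = -27 → (-27,-13,-2)
replace slot 2: 2·((-27)+(-2)) − (-13) = -45 → (-27,-45,-2)

-27,-45,-2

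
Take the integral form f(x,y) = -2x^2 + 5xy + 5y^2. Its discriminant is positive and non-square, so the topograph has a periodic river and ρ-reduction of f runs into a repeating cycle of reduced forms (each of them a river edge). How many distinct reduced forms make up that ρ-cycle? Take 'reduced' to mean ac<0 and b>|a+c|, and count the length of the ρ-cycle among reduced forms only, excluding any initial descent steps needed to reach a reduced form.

D = 65, ⌊√D⌋ = 8
river: ρ → (5,5,-2)
river: ρ → (-2,7,2)
river: ρ → (2,5,-5)
river: ρ → (-5,5,2)
river: ρ → (2,7,-2)
river: ρ → (-2,5,5)
ρ-cycle length = 6 (tail of 0 descent steps not counted)

6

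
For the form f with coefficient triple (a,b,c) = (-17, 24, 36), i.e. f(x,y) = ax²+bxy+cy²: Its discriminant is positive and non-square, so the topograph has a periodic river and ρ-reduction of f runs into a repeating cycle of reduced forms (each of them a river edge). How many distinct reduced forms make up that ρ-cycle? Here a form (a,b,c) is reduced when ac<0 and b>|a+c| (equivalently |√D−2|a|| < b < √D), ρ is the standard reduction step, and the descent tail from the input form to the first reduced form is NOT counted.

D = 3024, ⌊√D⌋ = 54
river: ρ → (36,48,-5)
river: ρ → (-5,52,16)
river: ρ → (16,44,-17)
river: ρ → (-17,24,36)
ρ-cycle length = 4 (tail of 0 descent steps not counted)

4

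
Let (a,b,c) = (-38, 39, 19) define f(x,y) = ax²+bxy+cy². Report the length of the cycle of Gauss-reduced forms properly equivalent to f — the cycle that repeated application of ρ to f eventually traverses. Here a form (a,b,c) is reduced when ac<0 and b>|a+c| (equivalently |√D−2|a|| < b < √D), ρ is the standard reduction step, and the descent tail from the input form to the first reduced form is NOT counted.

D = 4409, ⌊√D⌋ = 66
river: ρ → (19,37,-40)
river: ρ → (-40,43,16)
river: ρ → (16,53,-25)
river: ρ → (-25,47,22)
river: ρ → (22,41,-31)
river: ρ → (-31,21,32)
river: ρ → (32,43,-20)
river: ρ → (-20,37,38)
river: ρ → (38,39,-19)
river: ρ → (-19,37,40)
river: ρ → (40,43,-16)
river: ρ → (-16,53,25)
river: ρ → (25,47,-22)
river: ρ → (-22,41,31)
river: ρ → (31,21,-32)
river: ρ → (-32,43,20)
river: ρ → (20,37,-38)
river: ρ → (-38,39,19)
ρ-cycle length = 18 (tail of 0 descent steps not counted)

18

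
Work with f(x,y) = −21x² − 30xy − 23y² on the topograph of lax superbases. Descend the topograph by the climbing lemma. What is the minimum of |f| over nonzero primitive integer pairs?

translate: b→-12 (≡30 mod 42), so (21,30,23)→(21,-12,14)
flip: (21,-12,14)→(14,12,21)
reduced (well bottom): (14,12,21) with a≤c, −a<b≤a
well minimum |f| = |-14| = 14 (negative-definite)

14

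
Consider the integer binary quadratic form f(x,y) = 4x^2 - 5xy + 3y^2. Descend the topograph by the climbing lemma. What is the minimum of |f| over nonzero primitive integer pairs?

translate: b→3 (≡-5 mod 8), so (4,-5,3)→(4,3,2)
flip: (4,3,2)→(2,-3,4)
translate: b→1 (≡-3 mod 4), so (2,-3,4)→(2,1,3)
reduced (well bottom): (2,1,3) with a≤c, −a<b≤a
well minimum = a = 2

2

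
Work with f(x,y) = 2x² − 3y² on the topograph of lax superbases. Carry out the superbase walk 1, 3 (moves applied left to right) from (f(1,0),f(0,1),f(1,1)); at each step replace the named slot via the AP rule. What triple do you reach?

start (2,-3,-1) = (f(1,0),f(0,1),f(1,1))
replace slot 1: 2·((-3)+(-1)) − 2 = -10 → (-10,-3,-1)
replace slot 3: 2·((-10)+(-3)) − (-1) = -25 → (-10,-3,-25)

-10,-3,-25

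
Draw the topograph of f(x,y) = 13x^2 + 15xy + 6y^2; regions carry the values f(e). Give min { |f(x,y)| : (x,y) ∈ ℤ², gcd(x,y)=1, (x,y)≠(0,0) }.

translate: b→-11 (≡15 mod 26), so (13,15,6)→(13,-11,4)
flip: (13,-11,4)→(4,11,13)
translate: b→3 (≡11 mod 8), so (4,11,13)→(4,3,6)
reduced (well bottom): (4,3,6) with a≤c, −a<b≤a
well minimum = a = 4

4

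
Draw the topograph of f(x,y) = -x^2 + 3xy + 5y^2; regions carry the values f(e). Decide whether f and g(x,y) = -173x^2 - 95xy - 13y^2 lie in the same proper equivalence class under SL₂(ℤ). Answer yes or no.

D₁ = 29, D₂ = 29
river cycle of f (length 2): (-1, 5, 1), (1, 5, -1)
river cycle of g (length 2): (-1, 5, 1), (1, 5, -1)
cycles coincide ⇒ equivalent

yes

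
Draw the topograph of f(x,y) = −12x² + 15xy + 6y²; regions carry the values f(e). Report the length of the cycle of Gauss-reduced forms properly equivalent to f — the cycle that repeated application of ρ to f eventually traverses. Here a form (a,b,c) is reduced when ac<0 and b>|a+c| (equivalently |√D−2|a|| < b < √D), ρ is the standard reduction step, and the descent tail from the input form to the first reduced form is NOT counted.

D = 513, ⌊√D⌋ = 22
river: ρ → (6,21,-3)
river: ρ → (-3,21,6)
river: ρ → (6,15,-12)
river: ρ → (-12,9,9)
river: ρ → (9,9,-12)
river: ρ → (-12,15,6)
ρ-cycle length = 6 (tail of 0 descent steps not counted)

6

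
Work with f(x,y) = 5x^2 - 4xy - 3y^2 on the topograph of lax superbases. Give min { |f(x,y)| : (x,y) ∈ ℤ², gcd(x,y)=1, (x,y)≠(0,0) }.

descent: ρ → (-3,4,5)  [lands on river]
river: ρ → (5,6,-2)
river: ρ → (-2,6,5)
river: ρ → (5,4,-3)
river: ρ → (-3,8,1)
river: ρ → (1,8,-3)
closes: descent 1, river 6
min |a| on river = 1

1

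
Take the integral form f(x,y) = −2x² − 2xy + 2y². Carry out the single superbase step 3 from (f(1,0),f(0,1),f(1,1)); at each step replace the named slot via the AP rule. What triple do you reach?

start (-2,2,-2) = (f(1,0),f(0,1),f(1,1))
replace slot 3: 2·((-2)+2) − (-2) = 2 → (-2,2,2)

-2,2,2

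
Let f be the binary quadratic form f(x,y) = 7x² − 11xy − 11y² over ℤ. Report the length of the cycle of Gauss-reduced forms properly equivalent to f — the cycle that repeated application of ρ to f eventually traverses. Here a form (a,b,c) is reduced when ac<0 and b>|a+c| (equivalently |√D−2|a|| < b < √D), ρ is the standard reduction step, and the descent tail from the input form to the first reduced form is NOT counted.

D = 429, ⌊√D⌋ = 20
descent: ρ → (-11,11,7)  [lands on river]
river: ρ → (7,17,-5)
river: ρ → (-5,13,13)
river: ρ → (13,13,-5)
river: ρ → (-5,17,7)
river: ρ → (7,11,-11)
ρ-cycle length = 6 (tail of 1 descent step not counted)

6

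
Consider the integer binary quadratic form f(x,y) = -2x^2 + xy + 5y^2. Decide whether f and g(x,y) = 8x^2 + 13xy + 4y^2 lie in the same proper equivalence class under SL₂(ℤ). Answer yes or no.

D₁ = 41, D₂ = 41
river cycle of f (length 10): (-2, 5, 2), (2, 3, -4), (-4, 5, 1), (1, 5, -4), (-4, 3, 2), (2, 5, -2), (-2, 3, 4), (4, 5, -1), (-1, 5, 4), (4, 3, -2)
river cycle of g (length 10): (4, 3, -2), (-2, 5, 2), (2, 3, -4), (-4, 5, 1), (1, 5, -4), (-4, 3, 2), (2, 5, -2), (-2, 3, 4), (4, 5, -1), (-1, 5, 4)
cycles coincide ⇒ equivalent

yes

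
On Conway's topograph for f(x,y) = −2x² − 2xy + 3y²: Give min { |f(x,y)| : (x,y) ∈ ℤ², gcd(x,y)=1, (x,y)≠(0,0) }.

descent: ρ → (3,2,-2)  [lands on river]
river: ρ → (-2,2,3)
river: ρ → (3,4,-1)
river: ρ → (-1,4,3)
closes: descent 1, river 4
min |a| on river = 1

1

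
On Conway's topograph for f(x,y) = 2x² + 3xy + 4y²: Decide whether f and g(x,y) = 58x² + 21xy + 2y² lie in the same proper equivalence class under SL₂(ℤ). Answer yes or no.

D₁ = -23, D₂ = -23
f: translate: b→-1 (≡3 mod 4), so (2,3,4)→(2,-1,3)
f: reduced (well bottom): (2,-1,3) with a≤c, −a<b≤a
g: flip: (58,21,2)→(2,-21,58)
g: translate: b→-1 (≡-21 mod 4), so (2,-21,58)→(2,-1,3)
g: reduced (well bottom): (2,-1,3) with a≤c, −a<b≤a
reduced forms (2, -1, 3) vs (2, -1, 3) ⇒ equivalent

yes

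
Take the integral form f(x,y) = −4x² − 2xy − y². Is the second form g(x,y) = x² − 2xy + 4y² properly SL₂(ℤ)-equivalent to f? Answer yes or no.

D₁ = -12, D₂ = -12
f is negative-definite; reduce −f:
−f: flip: (4,2,1)→(1,-2,4)
−f: translate: b→0 (≡-2 mod 2), so (1,-2,4)→(1,0,3)
−f: reduced (well bottom): (1,0,3) with a≤c, −a<b≤a
flip sign back: reduced form of f is (-1,0,-3)
g: translate: b→0 (≡-2 mod 2), so (1,-2,4)→(1,0,3)
g: reduced (well bottom): (1,0,3) with a≤c, −a<b≤a
reduced forms (-1, 0, -3) vs (1, 0, 3) ⇒ inequivalent

no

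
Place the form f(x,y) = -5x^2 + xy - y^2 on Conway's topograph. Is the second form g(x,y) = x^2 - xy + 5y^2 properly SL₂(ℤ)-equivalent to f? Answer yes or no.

D₁ = -19, D₂ = -19
f is negative-definite; reduce −f:
−f: flip: (5,-1,1)→(1,1,5)
−f: reduced (well bottom): (1,1,5) with a≤c, −a<b≤a
flip sign back: reduced form of f is (-1,-1,-5)
g: translate: b→1 (≡-1 mod 2), so (1,-1,5)→(1,1,5)
g: reduced (well bottom): (1,1,5) with a≤c, −a<b≤a
reduced forms (-1, -1, -5) vs (1, 1, 5) ⇒ inequivalent

no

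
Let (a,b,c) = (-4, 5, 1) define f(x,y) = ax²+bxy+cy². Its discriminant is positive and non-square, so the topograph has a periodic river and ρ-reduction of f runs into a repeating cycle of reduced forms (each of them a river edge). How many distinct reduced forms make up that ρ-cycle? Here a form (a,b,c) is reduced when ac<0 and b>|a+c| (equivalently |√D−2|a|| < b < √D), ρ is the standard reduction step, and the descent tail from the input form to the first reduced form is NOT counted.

D = 41, ⌊√D⌋ = 6
river: ρ → (1,5,-4)
river: ρ → (-4,3,2)
river: ρ → (2,5,-2)
river: ρ → (-2,3,4)
river: ρ → (4,5,-1)
river: ρ → (-1,5,4)
river: ρ → (4,3,-2)
river: ρ → (-2,5,2)
river: ρ → (2,3,-4)
river: ρ → (-4,5,1)
ρ-cycle length = 10 (tail of 0 descent steps not counted)

10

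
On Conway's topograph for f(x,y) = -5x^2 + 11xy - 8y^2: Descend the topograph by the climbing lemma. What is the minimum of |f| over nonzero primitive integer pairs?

translate: b→-1 (≡-11 mod 10), so (5,-11,8)→(5,-1,2)
flip: (5,-1,2)→(2,1,5)
reduced (well bottom): (2,1,5) with a≤c, −a<b≤a
well minimum |f| = |-2| = 2 (negative-definite)

2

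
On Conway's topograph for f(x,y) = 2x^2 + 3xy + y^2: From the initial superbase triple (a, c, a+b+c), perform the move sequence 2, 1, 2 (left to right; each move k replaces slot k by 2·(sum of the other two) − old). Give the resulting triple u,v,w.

start (2,1,6) = (f(1,0),f(0,1),f(1,1))
replace slot 2: 2·(2+6) − 1 = 15 → (2,15,6)
replace slot 1: 2·(15+6) − 2 = 40 → (40,15,6)
replace slot 2: 2·(40+6) − 15 = 77 → (40,77,6)

40,77,6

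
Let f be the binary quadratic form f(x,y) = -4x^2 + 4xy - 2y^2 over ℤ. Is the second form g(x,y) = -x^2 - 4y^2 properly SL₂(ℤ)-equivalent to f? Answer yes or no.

D₁ = -16, D₂ = -16
f is negative-definite; reduce −f:
−f: translate: b→4 (≡-4 mod 8), so (4,-4,2)→(4,4,2)
−f: flip: (4,4,2)→(2,-4,4)
−f: translate: b→0 (≡-4 mod 4), so (2,-4,4)→(2,0,2)
−f: reduced (well bottom): (2,0,2) with a≤c, −a<b≤a
flip sign back: reduced form of f is (-2,0,-2)
g is negative-definite; reduce −g:
−g: reduced (well bottom): (1,0,4) with a≤c, −a<b≤a
flip sign back: reduced form of g is (-1,0,-4)
reduced forms (-2, 0, -2) vs (-1, 0, -4) ⇒ inequivalent

no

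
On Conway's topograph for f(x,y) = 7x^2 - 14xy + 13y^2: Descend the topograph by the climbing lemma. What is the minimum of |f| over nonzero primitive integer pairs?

translate: b→0 (≡-14 mod 14), so (7,-14,13)→(7,0,6)
flip: (7,0,6)→(6,0,7)
reduced (well bottom): (6,0,7) with a≤c, −a<b≤a
well minimum = a = 6

6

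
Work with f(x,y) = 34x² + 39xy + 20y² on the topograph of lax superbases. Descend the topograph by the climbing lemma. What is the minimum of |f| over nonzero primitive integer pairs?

translate: b→-29 (≡39 mod 68), so (34,39,20)→(34,-29,15)
flip: (34,-29,15)→(15,29,34)
translate: b→-1 (≡29 mod 30), so (15,29,34)→(15,-1,20)
reduced (well bottom): (15,-1,20) with a≤c, −a<b≤a
well minimum = a = 15

15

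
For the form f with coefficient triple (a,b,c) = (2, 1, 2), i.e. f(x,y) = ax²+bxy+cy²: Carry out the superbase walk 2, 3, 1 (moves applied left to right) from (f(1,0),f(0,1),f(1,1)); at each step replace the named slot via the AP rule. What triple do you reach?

start (2,2,5) = (f(1,0),f(0,1),f(1,1))
replace slot 2: 2·(2+5) − 2 = 12 → (2,12,5)
replace slot 3: 2·(2+12) − 5 = 23 → (2,12,23)
replace slot 1: 2·(12+23) − 2 = 68 → (68,12,23)

68,12,23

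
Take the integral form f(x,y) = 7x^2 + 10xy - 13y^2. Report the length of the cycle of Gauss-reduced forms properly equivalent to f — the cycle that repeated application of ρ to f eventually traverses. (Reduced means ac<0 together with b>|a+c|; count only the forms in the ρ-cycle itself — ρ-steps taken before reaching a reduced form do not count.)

D = 464, ⌊√D⌋ = 21
river: ρ → (-13,16,4)
river: ρ → (4,16,-13)
river: ρ → (-13,10,7)
river: ρ → (7,18,-5)
river: ρ → (-5,12,16)
river: ρ → (16,20,-1)
river: ρ → (-1,20,16)
river: ρ → (16,12,-5)
river: ρ → (-5,18,7)
river: ρ → (7,10,-13)
ρ-cycle length = 10 (tail of 0 descent steps not counted)

10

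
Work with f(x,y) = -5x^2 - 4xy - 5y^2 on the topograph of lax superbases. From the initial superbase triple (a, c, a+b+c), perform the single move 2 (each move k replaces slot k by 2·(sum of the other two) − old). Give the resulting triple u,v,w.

start (-5,-5,-14) = (f(1,0),f(0,1),f(1,1))
replace slot 2: 2·((-5)+(-14)) − (-5) = -33 → (-5,-33,-14)

-5,-33,-14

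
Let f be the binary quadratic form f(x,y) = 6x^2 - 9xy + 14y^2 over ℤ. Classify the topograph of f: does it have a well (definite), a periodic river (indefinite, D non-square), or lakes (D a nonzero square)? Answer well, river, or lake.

D = b²−4ac = (-9)² − 4·6·14 = -255
D < 0 ⇒ definite ⇒ every region one sign ⇒ single well

well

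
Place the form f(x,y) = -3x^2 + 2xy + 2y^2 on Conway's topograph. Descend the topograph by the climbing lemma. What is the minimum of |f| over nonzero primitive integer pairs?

river: ρ → (2,2,-3)
river: ρ → (-3,4,1)
river: ρ → (1,4,-3)
river: ρ → (-3,2,2)
closes: descent 0, river 4
min |a| on river = 1

1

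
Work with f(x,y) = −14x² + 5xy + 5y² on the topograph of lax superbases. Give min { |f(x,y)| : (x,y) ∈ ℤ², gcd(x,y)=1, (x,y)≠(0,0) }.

descent: ρ → (5,15,-4)  [lands on river]
river: ρ → (-4,17,1)
river: ρ → (1,17,-4)
river: ρ → (-4,15,5)
closes: descent 1, river 4
min |a| on river = 1

1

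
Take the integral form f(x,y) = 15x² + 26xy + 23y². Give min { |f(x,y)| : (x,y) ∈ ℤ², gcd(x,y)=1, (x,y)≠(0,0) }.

translate: b→-4 (≡26 mod 30), so (15,26,23)→(15,-4,12)
flip: (15,-4,12)→(12,4,15)
reduced (well bottom): (12,4,15) with a≤c, −a<b≤a
well minimum = a = 12

12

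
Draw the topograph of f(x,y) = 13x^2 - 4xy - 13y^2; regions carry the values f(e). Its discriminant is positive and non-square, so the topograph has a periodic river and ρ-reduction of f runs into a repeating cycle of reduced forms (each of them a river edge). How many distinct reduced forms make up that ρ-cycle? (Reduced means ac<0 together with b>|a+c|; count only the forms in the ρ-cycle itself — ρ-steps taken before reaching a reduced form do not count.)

D = 692, ⌊√D⌋ = 26
descent: ρ → (-13,4,13)  [lands on river]
river: ρ → (13,22,-4)
river: ρ → (-4,26,1)
river: ρ → (1,26,-4)
river: ρ → (-4,22,13)
river: ρ → (13,4,-13)
river: ρ → (-13,22,4)
river: ρ → (4,26,-1)
river: ρ → (-1,26,4)
river: ρ → (4,22,-13)
ρ-cycle length = 10 (tail of 1 descent step not counted)

10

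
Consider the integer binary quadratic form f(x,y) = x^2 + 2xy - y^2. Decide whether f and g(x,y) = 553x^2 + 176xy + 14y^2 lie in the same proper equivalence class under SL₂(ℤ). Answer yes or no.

D₁ = 8, D₂ = 8
river cycle of f (length 2): (-1, 2, 1), (1, 2, -1)
river cycle of g (length 2): (1, 2, -1), (-1, 2, 1)
cycles coincide ⇒ equivalent

yes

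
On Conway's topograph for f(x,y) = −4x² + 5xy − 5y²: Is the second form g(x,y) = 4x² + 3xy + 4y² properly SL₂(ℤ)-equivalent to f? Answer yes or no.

D₁ = -55, D₂ = -55
f is negative-definite; reduce −f:
−f: translate: b→3 (≡-5 mod 8), so (4,-5,5)→(4,3,4)
−f: reduced (well bottom): (4,3,4) with a≤c, −a<b≤a
flip sign back: reduced form of f is (-4,-3,-4)
g: reduced (well bottom): (4,3,4) with a≤c, −a<b≤a
reduced forms (-4, -3, -4) vs (4, 3, 4) ⇒ inequivalent

no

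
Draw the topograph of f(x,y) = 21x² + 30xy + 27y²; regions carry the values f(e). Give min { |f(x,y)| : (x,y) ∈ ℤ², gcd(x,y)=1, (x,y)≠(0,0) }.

translate: b→-12 (≡30 mod 42), so (21,30,27)→(21,-12,18)
flip: (21,-12,18)→(18,12,21)
reduced (well bottom): (18,12,21) with a≤c, −a<b≤a
well minimum = a = 18

18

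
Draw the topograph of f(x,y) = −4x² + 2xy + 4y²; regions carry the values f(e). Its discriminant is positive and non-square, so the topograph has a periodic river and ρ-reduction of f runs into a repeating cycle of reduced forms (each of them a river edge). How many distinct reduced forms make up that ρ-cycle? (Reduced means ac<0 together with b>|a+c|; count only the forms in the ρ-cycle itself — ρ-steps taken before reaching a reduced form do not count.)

D = 68, ⌊√D⌋ = 8
river: ρ → (4,6,-2)
river: ρ → (-2,6,4)
river: ρ → (4,2,-4)
river: ρ → (-4,6,2)
river: ρ → (2,6,-4)
river: ρ → (-4,2,4)
ρ-cycle length = 6 (tail of 0 descent steps not counted)

6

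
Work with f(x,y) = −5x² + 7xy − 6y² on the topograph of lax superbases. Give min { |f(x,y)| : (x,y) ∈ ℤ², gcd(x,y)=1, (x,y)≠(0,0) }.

translate: b→3 (≡-7 mod 10), so (5,-7,6)→(5,3,4)
flip: (5,3,4)→(4,-3,5)
reduced (well bottom): (4,-3,5) with a≤c, −a<b≤a
well minimum |f| = |-4| = 4 (negative-definite)

4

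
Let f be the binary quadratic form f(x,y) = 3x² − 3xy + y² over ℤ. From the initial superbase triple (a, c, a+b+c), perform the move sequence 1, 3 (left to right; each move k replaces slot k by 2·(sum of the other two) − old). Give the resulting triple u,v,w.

start (3,1,1) = (f(1,0),f(0,1),f(1,1))
replace slot 1: 2·(1+1) − 3 = 1 → (1,1,1)
replace slot 3: 2·(1+1) − 1 = 3 → (1,1,3)

1,1,3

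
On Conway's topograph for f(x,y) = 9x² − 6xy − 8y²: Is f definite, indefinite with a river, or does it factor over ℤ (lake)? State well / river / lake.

D = b²−4ac = (-6)² − 4·9·(-8) = 324
D = 18² is a perfect square ⇒ form factors over ℤ ⇒ lakes

lake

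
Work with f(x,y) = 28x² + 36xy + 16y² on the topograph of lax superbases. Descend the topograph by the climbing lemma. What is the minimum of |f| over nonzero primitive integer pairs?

translate: b→-20 (≡36 mod 56), so (28,36,16)→(28,-20,8)
flip: (28,-20,8)→(8,20,28)
translate: b→4 (≡20 mod 16), so (8,20,28)→(8,4,16)
reduced (well bottom): (8,4,16) with a≤c, −a<b≤a
well minimum = a = 8

8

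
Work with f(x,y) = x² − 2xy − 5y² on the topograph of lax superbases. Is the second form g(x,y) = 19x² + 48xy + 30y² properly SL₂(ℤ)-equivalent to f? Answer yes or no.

D₁ = 24, D₂ = 24
river cycle of f (length 2): (1, 4, -2), (-2, 4, 1)
river cycle of g (length 2): (1, 4, -2), (-2, 4, 1)
cycles coincide ⇒ equivalent

yes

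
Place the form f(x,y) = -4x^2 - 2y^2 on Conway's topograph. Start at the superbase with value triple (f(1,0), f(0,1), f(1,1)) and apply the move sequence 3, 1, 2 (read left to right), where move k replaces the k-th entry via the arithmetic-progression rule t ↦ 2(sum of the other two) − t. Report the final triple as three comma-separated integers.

start (-4,-2,-6) = (f(1,0),f(0,1),f(1,1))
replace slot 3: 2·((-4)+(-2)) − (-6) = -6 → (-4,-2,-6)
replace slot 1: 2·((-2)+(-6)) − (-4) = -12 → (-12,-2,-6)
replace slot 2: 2·((-12)+(-6)) − (-2) = -34 → (-12,-34,-6)

-12,-34,-6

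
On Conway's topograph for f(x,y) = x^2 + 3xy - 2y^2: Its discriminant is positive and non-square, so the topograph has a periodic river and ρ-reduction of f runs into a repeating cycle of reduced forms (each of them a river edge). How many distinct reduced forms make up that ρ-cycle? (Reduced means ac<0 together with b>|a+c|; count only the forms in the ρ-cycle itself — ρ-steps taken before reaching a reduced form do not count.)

D = 17, ⌊√D⌋ = 4
river: ρ → (-2,1,2)
river: ρ → (2,3,-1)
river: ρ → (-1,3,2)
river: ρ → (2,1,-2)
river: ρ → (-2,3,1)
river: ρ → (1,3,-2)
ρ-cycle length = 6 (tail of 0 descent steps not counted)

6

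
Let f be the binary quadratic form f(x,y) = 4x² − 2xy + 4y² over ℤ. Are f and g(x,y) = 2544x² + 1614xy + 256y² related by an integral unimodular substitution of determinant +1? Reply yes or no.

D₁ = -60, D₂ = -60
f: flip: (4,-2,4)→(4,2,4)
f: reduced (well bottom): (4,2,4) with a≤c, −a<b≤a
g: flip: (2544,1614,256)→(256,-1614,2544)
g: translate: b→-78 (≡-1614 mod 512), so (256,-1614,2544)→(256,-78,6)
g: flip: (256,-78,6)→(6,78,256)
g: translate: b→6 (≡78 mod 12), so (6,78,256)→(6,6,4)
g: flip: (6,6,4)→(4,-6,6)
g: translate: b→2 (≡-6 mod 8), so (4,-6,6)→(4,2,4)
g: reduced (well bottom): (4,2,4) with a≤c, −a<b≤a
reduced forms (4, 2, 4) vs (4, 2, 4) ⇒ equivalent

yes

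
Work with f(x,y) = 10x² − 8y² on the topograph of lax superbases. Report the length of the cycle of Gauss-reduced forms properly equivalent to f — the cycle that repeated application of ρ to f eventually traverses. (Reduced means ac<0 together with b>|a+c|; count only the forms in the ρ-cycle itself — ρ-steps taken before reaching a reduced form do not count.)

D = 320, ⌊√D⌋ = 17
descent: ρ → (-8,16,2)  [lands on river]
river: ρ → (2,16,-8)
ρ-cycle length = 2 (tail of 1 descent step not counted)

2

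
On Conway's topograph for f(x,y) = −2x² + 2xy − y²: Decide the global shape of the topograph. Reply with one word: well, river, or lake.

D = b²−4ac = 2² − 4·(-2)·(-1) = -4
D < 0 ⇒ definite ⇒ every region one sign ⇒ single well

well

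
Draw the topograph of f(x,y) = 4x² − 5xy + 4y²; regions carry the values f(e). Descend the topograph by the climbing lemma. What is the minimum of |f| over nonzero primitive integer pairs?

translate: b→3 (≡-5 mod 8), so (4,-5,4)→(4,3,3)
flip: (4,3,3)→(3,-3,4)
translate: b→3 (≡-3 mod 6), so (3,-3,4)→(3,3,4)
reduced (well bottom): (3,3,4) with a≤c, −a<b≤a
well minimum = a = 3

3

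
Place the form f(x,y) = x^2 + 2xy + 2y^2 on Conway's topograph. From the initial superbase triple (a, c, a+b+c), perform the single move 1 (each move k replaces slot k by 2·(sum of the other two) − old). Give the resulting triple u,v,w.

start (1,2,5) = (f(1,0),f(0,1),f(1,1))
replace slot 1: 2·(2+5) − 1 = 13 → (13,2,5)

13,2,5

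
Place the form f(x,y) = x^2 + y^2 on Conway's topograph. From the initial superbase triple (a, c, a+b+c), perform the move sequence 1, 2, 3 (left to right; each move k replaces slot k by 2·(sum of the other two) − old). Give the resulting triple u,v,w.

start (1,1,2) = (f(1,0),f(0,1),f(1,1))
replace slot 1: 2·(1+2) − 1 = 5 → (5,1,2)
replace slot 2: 2·(5+2) − 1 = 13 → (5,13,2)
replace slot 3: 2·(5+13) − 2 = 34 → (5,13,34)

5,13,34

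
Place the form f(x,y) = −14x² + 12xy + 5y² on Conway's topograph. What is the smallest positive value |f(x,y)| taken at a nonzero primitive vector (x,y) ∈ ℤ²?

river: ρ → (5,18,-5)
river: ρ → (-5,12,14)
river: ρ → (14,16,-3)
river: ρ → (-3,20,2)
river: ρ → (2,20,-3)
river: ρ → (-3,16,14)
river: ρ → (14,12,-5)
river: ρ → (-5,18,5)
river: ρ → (5,12,-14)
river: ρ → (-14,16,3)
river: ρ → (3,20,-2)
river: ρ → (-2,20,3)
river: ρ → (3,16,-14)
river: ρ → (-14,12,5)
closes: descent 0, river 14
min |a| on river = 2

2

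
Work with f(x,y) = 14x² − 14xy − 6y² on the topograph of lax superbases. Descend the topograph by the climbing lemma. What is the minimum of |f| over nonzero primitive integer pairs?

descent: ρ → (-6,14,14)  [lands on river]
river: ρ → (14,14,-6)
river: ρ → (-6,22,2)
river: ρ → (2,22,-6)
closes: descent 1, river 4
min |a| on river = 2

2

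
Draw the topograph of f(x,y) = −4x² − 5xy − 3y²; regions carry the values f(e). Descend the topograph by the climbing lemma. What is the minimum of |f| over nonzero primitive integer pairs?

translate: b→-3 (≡5 mod 8), so (4,5,3)→(4,-3,2)
flip: (4,-3,2)→(2,3,4)
translate: b→-1 (≡3 mod 4), so (2,3,4)→(2,-1,3)
reduced (well bottom): (2,-1,3) with a≤c, −a<b≤a
well minimum |f| = |-2| = 2 (negative-definite)

2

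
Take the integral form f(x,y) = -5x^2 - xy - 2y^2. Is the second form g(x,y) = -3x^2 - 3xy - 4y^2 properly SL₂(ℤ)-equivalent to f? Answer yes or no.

D₁ = -39, D₂ = -39
f is negative-definite; reduce −f:
−f: flip: (5,1,2)→(2,-1,5)
−f: reduced (well bottom): (2,-1,5) with a≤c, −a<b≤a
flip sign back: reduced form of f is (-2,1,-5)
g is negative-definite; reduce −g:
−g: reduced (well bottom): (3,3,4) with a≤c, −a<b≤a
flip sign back: reduced form of g is (-3,-3,-4)
reduced forms (-2, 1, -5) vs (-3, -3, -4) ⇒ inequivalent

no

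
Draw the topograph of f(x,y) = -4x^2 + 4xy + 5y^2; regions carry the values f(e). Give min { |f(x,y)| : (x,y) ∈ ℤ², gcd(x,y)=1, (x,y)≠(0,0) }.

river: ρ → (5,6,-3)
river: ρ → (-3,6,5)
river: ρ → (5,4,-4)
river: ρ → (-4,4,5)
closes: descent 0, river 4
min |a| on river = 3

3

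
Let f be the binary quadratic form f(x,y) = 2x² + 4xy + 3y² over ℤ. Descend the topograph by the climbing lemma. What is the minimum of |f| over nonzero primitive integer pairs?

translate: b→0 (≡4 mod 4), so (2,4,3)→(2,0,1)
flip: (2,0,1)→(1,0,2)
reduced (well bottom): (1,0,2) with a≤c, −a<b≤a
well minimum = a = 1

1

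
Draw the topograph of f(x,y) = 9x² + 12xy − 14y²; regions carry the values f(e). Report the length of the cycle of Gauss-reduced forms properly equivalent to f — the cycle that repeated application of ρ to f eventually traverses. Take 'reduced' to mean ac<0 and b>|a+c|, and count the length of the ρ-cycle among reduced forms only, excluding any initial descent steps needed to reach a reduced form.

D = 648, ⌊√D⌋ = 25
river: ρ → (-14,16,7)
river: ρ → (7,12,-18)
river: ρ → (-18,24,1)
river: ρ → (1,24,-18)
river: ρ → (-18,12,7)
river: ρ → (7,16,-14)
river: ρ → (-14,12,9)
river: ρ → (9,24,-2)
river: ρ → (-2,24,9)
river: ρ → (9,12,-14)
ρ-cycle length = 10 (tail of 0 descent steps not counted)

10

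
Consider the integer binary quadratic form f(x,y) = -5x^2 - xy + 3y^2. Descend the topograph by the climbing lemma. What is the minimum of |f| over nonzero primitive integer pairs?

descent: ρ → (3,7,-1)  [lands on river]
river: ρ → (-1,7,3)
river: ρ → (3,5,-3)
river: ρ → (-3,7,1)
river: ρ → (1,7,-3)
river: ρ → (-3,5,3)
closes: descent 1, river 6
min |a| on river = 1

1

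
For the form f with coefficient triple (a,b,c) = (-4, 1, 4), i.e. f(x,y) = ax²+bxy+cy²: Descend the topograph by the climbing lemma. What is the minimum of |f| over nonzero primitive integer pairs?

river: ρ → (4,7,-1)
river: ρ → (-1,7,4)
river: ρ → (4,1,-4)
river: ρ → (-4,7,1)
river: ρ → (1,7,-4)
river: ρ → (-4,1,4)
closes: descent 0, river 6
min |a| on river = 1

1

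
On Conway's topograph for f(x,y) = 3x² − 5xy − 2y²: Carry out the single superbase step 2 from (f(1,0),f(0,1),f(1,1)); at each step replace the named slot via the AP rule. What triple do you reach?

start (3,-2,-4) = (f(1,0),f(0,1),f(1,1))
replace slot 2: 2·(3+(-4)) − (-2) = 0 → (3,0,-4)

3,0,-4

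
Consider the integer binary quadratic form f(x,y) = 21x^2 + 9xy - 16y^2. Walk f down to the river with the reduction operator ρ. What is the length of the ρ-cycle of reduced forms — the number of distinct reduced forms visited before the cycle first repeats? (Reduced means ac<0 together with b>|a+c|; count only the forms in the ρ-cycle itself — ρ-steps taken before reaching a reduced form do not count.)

D = 1425, ⌊√D⌋ = 37
river: ρ → (-16,23,14)
river: ρ → (14,33,-6)
river: ρ → (-6,27,29)
river: ρ → (29,31,-4)
river: ρ → (-4,33,21)
river: ρ → (21,9,-16)
ρ-cycle length = 6 (tail of 0 descent steps not counted)

6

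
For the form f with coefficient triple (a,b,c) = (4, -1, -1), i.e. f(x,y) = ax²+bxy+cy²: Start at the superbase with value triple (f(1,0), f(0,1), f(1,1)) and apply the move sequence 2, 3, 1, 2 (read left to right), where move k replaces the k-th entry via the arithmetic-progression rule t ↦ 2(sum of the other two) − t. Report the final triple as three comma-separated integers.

start (4,-1,2) = (f(1,0),f(0,1),f(1,1))
replace slot 2: 2·(4+2) − (-1) = 13 → (4,13,2)
replace slot 3: 2·(4+13) − 2 = 32 → (4,13,32)
replace slot 1: 2·(13+32) − 4 = 86 → (86,13,32)
replace slot 2: 2·(86+32) − 13 = 223 → (86,223,32)

86,223,32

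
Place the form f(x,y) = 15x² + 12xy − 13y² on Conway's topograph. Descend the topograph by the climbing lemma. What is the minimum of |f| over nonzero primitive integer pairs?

river: ρ → (-13,14,14)
river: ρ → (14,14,-13)
river: ρ → (-13,12,15)
river: ρ → (15,18,-10)
river: ρ → (-10,22,11)
river: ρ → (11,22,-10)
river: ρ → (-10,18,15)
river: ρ → (15,12,-13)
closes: descent 0, river 8
min |a| on river = 10

10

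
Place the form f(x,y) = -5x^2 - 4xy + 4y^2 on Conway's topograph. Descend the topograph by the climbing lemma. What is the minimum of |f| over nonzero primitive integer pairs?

descent: ρ → (4,4,-5)  [lands on river]
river: ρ → (-5,6,3)
river: ρ → (3,6,-5)
river: ρ → (-5,4,4)
closes: descent 1, river 4
min |a| on river = 3

3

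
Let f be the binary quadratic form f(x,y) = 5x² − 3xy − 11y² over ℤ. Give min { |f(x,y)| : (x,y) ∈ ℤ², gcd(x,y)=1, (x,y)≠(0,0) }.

descent: ρ → (-11,3,5)
descent: ρ → (5,7,-9)  [lands on river]
river: ρ → (-9,11,3)
river: ρ → (3,13,-5)
river: ρ → (-5,7,9)
river: ρ → (9,11,-3)
river: ρ → (-3,13,5)
closes: descent 2, river 6
min |a| on river = 3

3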